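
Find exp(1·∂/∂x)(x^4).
x^{4} + 4 x^{3} + 6 x^{2} + 4 x + 1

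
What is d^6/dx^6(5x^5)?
0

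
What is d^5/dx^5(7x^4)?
0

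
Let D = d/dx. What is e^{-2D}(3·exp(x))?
3 e^{x - 2}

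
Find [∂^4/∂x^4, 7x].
28\frac{d^{3}}{dx^{3}}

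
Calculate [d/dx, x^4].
4 x^{3}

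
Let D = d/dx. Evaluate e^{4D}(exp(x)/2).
\frac{e^{x + 4}}{2}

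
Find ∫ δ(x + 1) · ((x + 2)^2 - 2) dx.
-1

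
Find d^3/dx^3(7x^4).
168 x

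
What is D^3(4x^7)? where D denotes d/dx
840 x^{4}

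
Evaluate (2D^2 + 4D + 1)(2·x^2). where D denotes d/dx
2 x^{2} + 16 x + 8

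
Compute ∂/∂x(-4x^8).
- 32 x^{7}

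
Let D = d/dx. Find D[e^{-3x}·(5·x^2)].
5 x \left(2 - 3 x\right) e^{- 3 x}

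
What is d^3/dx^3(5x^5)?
300 x^{2}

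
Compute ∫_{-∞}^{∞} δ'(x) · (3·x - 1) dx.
-3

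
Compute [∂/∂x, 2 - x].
-1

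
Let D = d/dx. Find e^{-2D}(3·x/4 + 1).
\frac{3 x}{4} - \frac{1}{2}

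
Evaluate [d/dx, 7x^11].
77 x^{10}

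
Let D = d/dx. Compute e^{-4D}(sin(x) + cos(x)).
\sqrt{2} \cos{\left(- x + \frac{\pi}{4} + 4 \right)}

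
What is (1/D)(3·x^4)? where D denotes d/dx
\frac{3 x^{5}}{5}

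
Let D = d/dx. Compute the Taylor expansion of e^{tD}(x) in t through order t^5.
t + x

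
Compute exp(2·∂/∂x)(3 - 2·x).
- 2 x - 1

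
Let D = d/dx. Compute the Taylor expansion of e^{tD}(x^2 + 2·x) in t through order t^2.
t^{2} + 2 t \left(x + 1\right) + x^{2} + 2 x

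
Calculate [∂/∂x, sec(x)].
\tan{\left(x \right)} \sec{\left(x \right)}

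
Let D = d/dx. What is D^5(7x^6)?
5040 x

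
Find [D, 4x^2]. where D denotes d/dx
8 x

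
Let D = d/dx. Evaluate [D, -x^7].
- 7 x^{6}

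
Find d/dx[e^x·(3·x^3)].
3 x^{2} \left(x + 3\right) e^{x}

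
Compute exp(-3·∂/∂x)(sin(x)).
\sin{\left(x - 3 \right)}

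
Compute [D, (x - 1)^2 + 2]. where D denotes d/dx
2 x - 2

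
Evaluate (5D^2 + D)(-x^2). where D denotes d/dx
- 2 x - 10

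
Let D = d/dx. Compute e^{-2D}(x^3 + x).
x^{3} - 6 x^{2} + 13 x - 10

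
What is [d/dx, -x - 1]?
-1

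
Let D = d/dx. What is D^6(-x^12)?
- 665280 x^{6}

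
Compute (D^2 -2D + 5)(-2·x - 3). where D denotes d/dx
- 10 x - 11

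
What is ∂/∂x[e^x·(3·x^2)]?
3 x \left(x + 2\right) e^{x}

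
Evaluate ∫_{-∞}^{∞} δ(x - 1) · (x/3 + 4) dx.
\frac{13}{3}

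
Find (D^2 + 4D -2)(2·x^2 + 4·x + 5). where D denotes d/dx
- 4 x^{2} + 8 x + 10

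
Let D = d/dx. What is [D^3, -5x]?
-15D^{2}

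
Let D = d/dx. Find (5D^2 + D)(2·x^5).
10 x^{3} \left(x + 20\right)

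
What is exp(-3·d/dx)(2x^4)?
2 x^{4} - 24 x^{3} + 108 x^{2} - 216 x + 162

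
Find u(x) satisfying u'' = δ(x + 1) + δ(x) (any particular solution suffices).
\frac{|x + 1|}{2} + \frac{|x|}{2}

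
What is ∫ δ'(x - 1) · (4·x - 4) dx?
-4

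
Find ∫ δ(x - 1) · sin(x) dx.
\sin{\left(1 \right)}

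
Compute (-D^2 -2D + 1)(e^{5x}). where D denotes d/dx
- 34 e^{5 x}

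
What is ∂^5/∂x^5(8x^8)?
53760 x^{3}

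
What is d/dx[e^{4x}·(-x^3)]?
x^{2} \left(- 4 x - 3\right) e^{4 x}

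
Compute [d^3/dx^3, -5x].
-15\frac{d^{2}}{dx^{2}}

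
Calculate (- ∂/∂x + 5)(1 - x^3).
- 5 x^{3} + 3 x^{2} + 5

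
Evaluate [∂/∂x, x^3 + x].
3 x^{2} + 1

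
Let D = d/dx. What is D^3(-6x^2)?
0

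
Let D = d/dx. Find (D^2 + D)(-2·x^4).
8 x^{2} \left(- x - 3\right)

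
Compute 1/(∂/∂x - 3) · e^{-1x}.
- \frac{e^{- x}}{4}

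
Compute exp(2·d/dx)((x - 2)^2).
x^{2}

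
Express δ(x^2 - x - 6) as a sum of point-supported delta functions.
\frac{\delta(x + 2) + \delta(x - 3)}{5}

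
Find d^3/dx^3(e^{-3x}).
- 27 e^{- 3 x}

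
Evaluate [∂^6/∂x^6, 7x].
42\frac{d^{5}}{dx^{5}}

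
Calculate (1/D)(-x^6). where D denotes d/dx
- \frac{x^{7}}{7}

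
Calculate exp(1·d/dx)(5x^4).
5 x^{4} + 20 x^{3} + 30 x^{2} + 20 x + 5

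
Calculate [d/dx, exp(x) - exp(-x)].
2 \cosh{\left(x \right)}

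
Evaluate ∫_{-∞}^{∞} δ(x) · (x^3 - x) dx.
0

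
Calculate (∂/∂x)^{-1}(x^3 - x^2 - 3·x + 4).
\frac{x^{4}}{4} - \frac{x^{3}}{3} - \frac{3 x^{2}}{2} + 4 x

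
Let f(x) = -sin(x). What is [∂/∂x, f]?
- \cos{\left(x \right)}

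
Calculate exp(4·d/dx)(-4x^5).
- 4 x^{5} - 80 x^{4} - 640 x^{3} - 2560 x^{2} - 5120 x - 4096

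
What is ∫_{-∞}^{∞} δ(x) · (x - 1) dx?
-1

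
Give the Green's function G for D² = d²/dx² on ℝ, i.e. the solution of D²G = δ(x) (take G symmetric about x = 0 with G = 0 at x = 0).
\frac{|x|}{2}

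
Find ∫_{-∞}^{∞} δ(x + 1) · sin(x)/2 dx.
- \frac{\sin{\left(1 \right)}}{2}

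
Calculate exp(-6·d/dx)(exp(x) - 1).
e^{x - 6} - 1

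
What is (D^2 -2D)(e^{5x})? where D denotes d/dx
15 e^{5 x}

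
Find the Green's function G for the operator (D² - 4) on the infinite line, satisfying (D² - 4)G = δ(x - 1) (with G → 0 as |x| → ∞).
-\frac{e^{-2|x - 1|}}{4}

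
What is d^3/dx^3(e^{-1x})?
- e^{- x}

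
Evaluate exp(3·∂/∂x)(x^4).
x^{4} + 12 x^{3} + 54 x^{2} + 108 x + 81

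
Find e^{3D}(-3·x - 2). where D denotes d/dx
- 3 x - 11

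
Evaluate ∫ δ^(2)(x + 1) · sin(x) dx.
\sin{\left(1 \right)}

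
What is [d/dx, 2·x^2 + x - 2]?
4 x + 1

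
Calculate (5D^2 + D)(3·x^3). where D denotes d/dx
9 x \left(x + 10\right)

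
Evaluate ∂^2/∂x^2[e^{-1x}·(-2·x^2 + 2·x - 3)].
\left(- 2 x^{2} + 10 x - 11\right) e^{- x}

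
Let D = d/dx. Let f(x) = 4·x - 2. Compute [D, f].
4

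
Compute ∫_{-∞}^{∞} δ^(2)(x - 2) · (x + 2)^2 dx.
2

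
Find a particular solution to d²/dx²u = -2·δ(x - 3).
-|x - 3|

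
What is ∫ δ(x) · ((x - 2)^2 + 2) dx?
6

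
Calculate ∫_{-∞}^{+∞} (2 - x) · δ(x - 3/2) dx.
\frac{1}{2}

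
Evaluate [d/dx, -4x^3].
- 12 x^{2}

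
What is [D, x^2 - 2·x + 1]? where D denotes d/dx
2 x - 2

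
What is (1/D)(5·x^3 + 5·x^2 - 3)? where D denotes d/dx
\frac{5 x^{4}}{4} + \frac{5 x^{3}}{3} - 3 x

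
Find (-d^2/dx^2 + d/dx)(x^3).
3 x \left(x - 2\right)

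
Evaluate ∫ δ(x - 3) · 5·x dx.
15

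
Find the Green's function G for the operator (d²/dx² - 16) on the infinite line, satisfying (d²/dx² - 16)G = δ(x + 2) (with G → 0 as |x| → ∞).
-\frac{e^{-4|x + 2|}}{8}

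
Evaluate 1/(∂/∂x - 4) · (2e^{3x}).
- 2 e^{3 x}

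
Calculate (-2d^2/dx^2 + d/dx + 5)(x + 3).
5 x + 16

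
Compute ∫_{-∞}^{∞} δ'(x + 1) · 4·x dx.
-4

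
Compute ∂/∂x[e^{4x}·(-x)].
\left(- 4 x - 1\right) e^{4 x}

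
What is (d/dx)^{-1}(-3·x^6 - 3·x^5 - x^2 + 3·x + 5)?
- \frac{3 x^{7}}{7} - \frac{x^{6}}{2} - \frac{x^{3}}{3} + \frac{3 x^{2}}{2} + 5 x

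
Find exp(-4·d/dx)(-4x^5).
- 4 x^{5} + 80 x^{4} - 640 x^{3} + 2560 x^{2} - 5120 x + 4096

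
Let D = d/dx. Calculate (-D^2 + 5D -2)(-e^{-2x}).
16 e^{- 2 x}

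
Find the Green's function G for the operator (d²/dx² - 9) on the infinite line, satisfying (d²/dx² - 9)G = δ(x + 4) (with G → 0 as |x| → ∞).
-\frac{e^{-3|x + 4|}}{6}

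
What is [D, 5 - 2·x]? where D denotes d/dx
-2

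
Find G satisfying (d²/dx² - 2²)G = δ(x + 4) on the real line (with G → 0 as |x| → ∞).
-\frac{e^{-2|x + 4|}}{4}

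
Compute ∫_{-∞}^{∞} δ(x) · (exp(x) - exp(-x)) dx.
0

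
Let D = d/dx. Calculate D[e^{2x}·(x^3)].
x^{2} \left(2 x + 3\right) e^{2 x}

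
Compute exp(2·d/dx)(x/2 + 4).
\frac{x}{2} + 5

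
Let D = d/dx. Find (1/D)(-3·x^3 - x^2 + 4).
- \frac{3 x^{4}}{4} - \frac{x^{3}}{3} + 4 x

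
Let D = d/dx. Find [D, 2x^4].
8 x^{3}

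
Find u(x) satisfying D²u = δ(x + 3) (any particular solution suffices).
\frac{|x + 3|}{2}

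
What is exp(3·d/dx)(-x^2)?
- x^{2} - 6 x - 9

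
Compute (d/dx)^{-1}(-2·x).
- x^{2}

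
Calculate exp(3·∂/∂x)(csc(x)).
\csc{\left(x + 3 \right)}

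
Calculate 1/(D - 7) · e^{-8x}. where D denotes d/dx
- \frac{e^{- 8 x}}{15}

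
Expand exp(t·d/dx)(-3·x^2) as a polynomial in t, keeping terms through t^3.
- 3 t^{2} - 6 t x - 3 x^{2}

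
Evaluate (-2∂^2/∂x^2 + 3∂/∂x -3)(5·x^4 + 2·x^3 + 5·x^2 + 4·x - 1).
- 15 x^{4} + 54 x^{3} - 117 x^{2} - 6 x - 5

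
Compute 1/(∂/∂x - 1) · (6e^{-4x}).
- \frac{6 e^{- 4 x}}{5}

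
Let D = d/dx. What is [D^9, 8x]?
72D^{8}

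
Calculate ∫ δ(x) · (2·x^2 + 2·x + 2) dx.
2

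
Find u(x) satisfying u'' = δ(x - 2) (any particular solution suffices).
\frac{|x - 2|}{2}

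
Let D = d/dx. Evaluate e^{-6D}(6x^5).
6 x^{5} - 180 x^{4} + 2160 x^{3} - 12960 x^{2} + 38880 x - 46656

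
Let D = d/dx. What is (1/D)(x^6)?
\frac{x^{7}}{7}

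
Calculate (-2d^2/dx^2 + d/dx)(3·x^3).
9 x \left(x - 4\right)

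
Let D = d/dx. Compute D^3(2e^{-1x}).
- 2 e^{- x}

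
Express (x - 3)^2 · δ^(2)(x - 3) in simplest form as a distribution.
2\delta(x - 3)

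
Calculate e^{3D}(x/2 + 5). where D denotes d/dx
\frac{x}{2} + \frac{13}{2}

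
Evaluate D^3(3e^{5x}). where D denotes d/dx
375 e^{5 x}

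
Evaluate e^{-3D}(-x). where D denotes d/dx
3 - x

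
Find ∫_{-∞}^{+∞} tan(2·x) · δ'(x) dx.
-2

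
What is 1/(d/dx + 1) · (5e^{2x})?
\frac{5 e^{2 x}}{3}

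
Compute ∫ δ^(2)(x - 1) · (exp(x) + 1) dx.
e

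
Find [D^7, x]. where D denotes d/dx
7D^{6}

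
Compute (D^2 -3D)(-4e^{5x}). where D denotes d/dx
- 40 e^{5 x}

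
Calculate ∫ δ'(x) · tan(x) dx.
-1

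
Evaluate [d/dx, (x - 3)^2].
2 x - 6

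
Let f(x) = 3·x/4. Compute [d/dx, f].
\frac{3}{4}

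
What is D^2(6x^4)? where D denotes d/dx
72 x^{2}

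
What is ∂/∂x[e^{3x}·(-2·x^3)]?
6 x^{2} \left(- x - 1\right) e^{3 x}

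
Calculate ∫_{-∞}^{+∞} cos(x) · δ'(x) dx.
0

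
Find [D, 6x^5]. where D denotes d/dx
30 x^{4}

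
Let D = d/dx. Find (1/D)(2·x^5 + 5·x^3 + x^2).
\frac{x^{6}}{3} + \frac{5 x^{4}}{4} + \frac{x^{3}}{3}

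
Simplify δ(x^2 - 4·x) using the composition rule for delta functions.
\frac{\delta(x - 4) + \delta(x)}{4}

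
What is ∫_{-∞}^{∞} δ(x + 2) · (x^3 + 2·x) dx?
-12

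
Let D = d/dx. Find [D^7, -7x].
-49D^{6}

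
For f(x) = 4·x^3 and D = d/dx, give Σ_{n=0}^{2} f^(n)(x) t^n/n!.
4 x \left(3 t^{2} + 3 t x + x^{2}\right)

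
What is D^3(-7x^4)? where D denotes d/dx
- 168 x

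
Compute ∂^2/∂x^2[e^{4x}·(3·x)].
\left(48 x + 24\right) e^{4 x}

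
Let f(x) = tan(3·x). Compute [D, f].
\frac{3}{\cos^{2}{\left(3 x \right)}}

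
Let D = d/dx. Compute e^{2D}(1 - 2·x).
- 2 x - 3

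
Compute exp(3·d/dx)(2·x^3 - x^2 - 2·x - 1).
2 x^{3} + 17 x^{2} + 46 x + 38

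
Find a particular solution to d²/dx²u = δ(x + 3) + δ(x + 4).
\frac{|x + 3|}{2} + \frac{|x + 4|}{2}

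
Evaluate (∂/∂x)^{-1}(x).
\frac{x^{2}}{2}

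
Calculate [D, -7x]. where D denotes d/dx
-7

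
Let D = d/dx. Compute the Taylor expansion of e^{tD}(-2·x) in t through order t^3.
- 2 t - 2 x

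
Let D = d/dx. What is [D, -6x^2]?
- 12 x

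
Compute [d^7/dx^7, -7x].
-49\frac{d^{6}}{dx^{6}}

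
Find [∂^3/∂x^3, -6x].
-18\frac{d^{2}}{dx^{2}}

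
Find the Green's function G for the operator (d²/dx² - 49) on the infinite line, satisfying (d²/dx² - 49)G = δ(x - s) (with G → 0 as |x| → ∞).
-\frac{e^{-7|x-s|}}{14}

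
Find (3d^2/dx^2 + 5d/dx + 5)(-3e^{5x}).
- 315 e^{5 x}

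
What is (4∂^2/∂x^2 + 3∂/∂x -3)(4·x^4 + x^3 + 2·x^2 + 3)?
- 12 x^{4} + 45 x^{3} + 195 x^{2} + 36 x + 7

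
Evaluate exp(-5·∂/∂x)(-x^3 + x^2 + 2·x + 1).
- x^{3} + 16 x^{2} - 83 x + 141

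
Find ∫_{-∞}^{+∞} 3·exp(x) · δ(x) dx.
3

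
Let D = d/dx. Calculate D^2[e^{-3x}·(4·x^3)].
12 x \left(3 x^{2} - 6 x + 2\right) e^{- 3 x}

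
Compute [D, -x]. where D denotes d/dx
-1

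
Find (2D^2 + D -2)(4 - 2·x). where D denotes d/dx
4 x - 10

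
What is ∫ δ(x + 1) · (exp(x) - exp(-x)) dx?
- 2 \sinh{\left(1 \right)}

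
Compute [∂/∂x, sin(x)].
\cos{\left(x \right)}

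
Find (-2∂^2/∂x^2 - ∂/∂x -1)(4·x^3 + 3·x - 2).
- 4 x^{3} - 12 x^{2} - 51 x - 1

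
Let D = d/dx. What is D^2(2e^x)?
2 e^{x}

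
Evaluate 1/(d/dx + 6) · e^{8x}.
\frac{e^{8 x}}{14}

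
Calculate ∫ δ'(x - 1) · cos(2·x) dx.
2 \sin{\left(2 \right)}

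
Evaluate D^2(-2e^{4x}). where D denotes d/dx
- 32 e^{4 x}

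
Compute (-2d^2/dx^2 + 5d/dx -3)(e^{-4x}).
- 55 e^{- 4 x}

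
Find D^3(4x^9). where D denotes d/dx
2016 x^{6}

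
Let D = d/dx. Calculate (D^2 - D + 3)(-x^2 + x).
- 3 x^{2} + 5 x - 3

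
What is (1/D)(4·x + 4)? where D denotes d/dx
2 x^{2} + 4 x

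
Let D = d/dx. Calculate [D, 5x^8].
40 x^{7}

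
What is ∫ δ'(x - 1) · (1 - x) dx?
1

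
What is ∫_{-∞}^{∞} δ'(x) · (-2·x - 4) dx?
2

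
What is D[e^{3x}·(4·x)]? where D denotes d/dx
\left(12 x + 4\right) e^{3 x}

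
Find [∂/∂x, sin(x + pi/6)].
\cos{\left(x + \frac{\pi}{6} \right)}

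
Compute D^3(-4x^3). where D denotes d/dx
-24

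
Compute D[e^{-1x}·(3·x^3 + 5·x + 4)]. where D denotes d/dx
\left(- 3 x^{3} + 9 x^{2} - 5 x + 1\right) e^{- x}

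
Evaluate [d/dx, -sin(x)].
- \cos{\left(x \right)}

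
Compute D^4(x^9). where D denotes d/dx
3024 x^{5}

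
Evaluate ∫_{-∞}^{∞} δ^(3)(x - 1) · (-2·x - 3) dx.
0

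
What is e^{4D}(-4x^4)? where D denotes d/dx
- 4 x^{4} - 64 x^{3} - 384 x^{2} - 1024 x - 1024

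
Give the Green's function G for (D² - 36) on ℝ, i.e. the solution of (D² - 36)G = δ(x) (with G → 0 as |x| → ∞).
-\frac{e^{-6|x|}}{12}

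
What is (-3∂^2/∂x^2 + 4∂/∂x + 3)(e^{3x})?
- 12 e^{3 x}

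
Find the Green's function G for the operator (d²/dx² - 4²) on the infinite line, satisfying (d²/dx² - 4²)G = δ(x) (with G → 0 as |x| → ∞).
-\frac{e^{-4|x|}}{8}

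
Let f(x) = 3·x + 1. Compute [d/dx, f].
3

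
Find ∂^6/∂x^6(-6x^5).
0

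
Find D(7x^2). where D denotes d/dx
14 x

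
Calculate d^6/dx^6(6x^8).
120960 x^{2}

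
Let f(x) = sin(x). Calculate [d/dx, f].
\cos{\left(x \right)}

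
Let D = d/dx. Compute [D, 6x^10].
60 x^{9}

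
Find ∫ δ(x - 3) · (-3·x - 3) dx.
-12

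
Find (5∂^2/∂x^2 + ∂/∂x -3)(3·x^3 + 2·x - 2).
- 9 x^{3} + 9 x^{2} + 84 x + 8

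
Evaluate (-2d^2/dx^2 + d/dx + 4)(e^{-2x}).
- 6 e^{- 2 x}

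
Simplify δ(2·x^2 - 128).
\frac{\delta(x - 8) + \delta(x + 8)}{32}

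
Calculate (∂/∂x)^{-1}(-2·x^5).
- \frac{x^{6}}{3}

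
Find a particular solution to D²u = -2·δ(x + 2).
-|x + 2|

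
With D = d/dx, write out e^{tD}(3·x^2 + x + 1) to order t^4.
3 t^{2} + t \left(6 x + 1\right) + 3 x^{2} + x + 1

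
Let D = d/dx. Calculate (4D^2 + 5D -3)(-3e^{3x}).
- 144 e^{3 x}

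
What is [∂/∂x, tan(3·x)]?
\frac{3}{\cos^{2}{\left(3 x \right)}}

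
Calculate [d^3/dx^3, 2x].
6\frac{d^{2}}{dx^{2}}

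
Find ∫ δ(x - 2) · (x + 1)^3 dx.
27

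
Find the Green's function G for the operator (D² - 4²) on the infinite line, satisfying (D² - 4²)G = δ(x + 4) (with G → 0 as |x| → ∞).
-\frac{e^{-4|x + 4|}}{8}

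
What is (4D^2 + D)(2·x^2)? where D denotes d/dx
4 x + 16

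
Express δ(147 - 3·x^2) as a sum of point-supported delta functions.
\frac{\delta(x - 7) + \delta(x + 7)}{42}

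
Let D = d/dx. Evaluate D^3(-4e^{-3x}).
108 e^{- 3 x}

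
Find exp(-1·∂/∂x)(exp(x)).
e^{x - 1}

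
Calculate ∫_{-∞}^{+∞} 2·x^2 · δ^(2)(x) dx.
4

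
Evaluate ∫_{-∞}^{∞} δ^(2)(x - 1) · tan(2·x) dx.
\frac{8 \tan{\left(2 \right)}}{\cos^{2}{\left(2 \right)}}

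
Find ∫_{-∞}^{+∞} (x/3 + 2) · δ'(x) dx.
- \frac{1}{3}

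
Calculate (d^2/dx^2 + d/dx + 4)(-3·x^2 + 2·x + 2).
- 12 x^{2} + 2 x + 4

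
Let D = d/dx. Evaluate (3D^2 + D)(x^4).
4 x^{2} \left(x + 9\right)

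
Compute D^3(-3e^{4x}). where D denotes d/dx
- 192 e^{4 x}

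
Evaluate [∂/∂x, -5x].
-5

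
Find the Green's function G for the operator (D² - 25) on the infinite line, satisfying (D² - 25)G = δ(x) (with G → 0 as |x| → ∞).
-\frac{e^{-5|x|}}{10}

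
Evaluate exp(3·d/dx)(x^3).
x^{3} + 9 x^{2} + 27 x + 27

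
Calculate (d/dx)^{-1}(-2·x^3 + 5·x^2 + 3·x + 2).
- \frac{x^{4}}{2} + \frac{5 x^{3}}{3} + \frac{3 x^{2}}{2} + 2 x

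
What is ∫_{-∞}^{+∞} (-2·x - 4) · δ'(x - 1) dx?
2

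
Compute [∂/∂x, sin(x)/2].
\frac{\cos{\left(x \right)}}{2}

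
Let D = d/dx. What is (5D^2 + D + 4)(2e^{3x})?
104 e^{3 x}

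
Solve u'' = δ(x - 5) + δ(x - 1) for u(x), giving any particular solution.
\frac{|x - 5|}{2} + \frac{|x - 1|}{2}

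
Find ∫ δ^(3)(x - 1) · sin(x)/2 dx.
\frac{\cos{\left(1 \right)}}{2}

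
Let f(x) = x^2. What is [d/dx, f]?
2 x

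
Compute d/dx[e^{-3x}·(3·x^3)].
9 x^{2} \left(1 - x\right) e^{- 3 x}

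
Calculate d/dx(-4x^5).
- 20 x^{4}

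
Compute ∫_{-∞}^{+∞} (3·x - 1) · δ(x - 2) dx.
5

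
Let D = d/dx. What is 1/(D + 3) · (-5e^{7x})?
- \frac{e^{7 x}}{2}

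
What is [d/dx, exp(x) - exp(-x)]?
2 \cosh{\left(x \right)}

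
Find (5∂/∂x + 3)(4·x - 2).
12 x + 14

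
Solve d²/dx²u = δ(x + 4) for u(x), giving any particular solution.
\frac{|x + 4|}{2}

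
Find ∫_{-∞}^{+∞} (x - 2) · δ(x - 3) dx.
1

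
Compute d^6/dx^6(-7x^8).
- 141120 x^{2}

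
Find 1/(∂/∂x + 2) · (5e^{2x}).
\frac{5 e^{2 x}}{4}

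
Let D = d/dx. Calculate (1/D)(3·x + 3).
\frac{3 x^{2}}{2} + 3 x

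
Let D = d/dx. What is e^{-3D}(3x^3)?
3 x^{3} - 27 x^{2} + 81 x - 81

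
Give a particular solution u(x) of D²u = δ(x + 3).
\frac{|x + 3|}{2}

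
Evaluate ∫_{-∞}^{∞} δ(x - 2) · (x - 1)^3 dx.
1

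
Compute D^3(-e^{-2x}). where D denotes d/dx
8 e^{- 2 x}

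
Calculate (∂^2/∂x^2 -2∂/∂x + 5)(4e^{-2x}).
52 e^{- 2 x}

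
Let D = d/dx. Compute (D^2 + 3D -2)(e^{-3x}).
- 2 e^{- 3 x}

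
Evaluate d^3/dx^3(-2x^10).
- 1440 x^{7}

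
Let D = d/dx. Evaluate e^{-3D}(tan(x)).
\tan{\left(x - 3 \right)}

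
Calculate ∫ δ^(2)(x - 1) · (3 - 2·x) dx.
0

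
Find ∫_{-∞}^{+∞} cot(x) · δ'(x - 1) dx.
\frac{1}{\sin^{2}{\left(1 \right)}}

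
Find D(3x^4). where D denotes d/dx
12 x^{3}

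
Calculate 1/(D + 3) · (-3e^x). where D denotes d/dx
- \frac{3 e^{x}}{4}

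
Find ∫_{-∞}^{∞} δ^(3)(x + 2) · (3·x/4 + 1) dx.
0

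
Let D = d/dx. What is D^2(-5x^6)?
- 150 x^{4}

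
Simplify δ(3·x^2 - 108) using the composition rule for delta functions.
\frac{\delta(x - 6) + \delta(x + 6)}{36}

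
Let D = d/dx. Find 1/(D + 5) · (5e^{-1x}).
\frac{5 e^{- x}}{4}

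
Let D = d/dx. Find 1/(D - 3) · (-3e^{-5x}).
\frac{3 e^{- 5 x}}{8}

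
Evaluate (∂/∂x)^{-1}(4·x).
2 x^{2}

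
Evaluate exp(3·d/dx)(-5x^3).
- 5 x^{3} - 45 x^{2} - 135 x - 135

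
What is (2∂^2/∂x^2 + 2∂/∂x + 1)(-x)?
- x - 2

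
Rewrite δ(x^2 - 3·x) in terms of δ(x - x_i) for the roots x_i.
\frac{\delta(x - 3) + \delta(x)}{3}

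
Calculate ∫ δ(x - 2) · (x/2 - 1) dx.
0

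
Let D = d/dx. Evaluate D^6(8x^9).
483840 x^{3}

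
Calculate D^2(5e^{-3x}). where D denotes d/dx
45 e^{- 3 x}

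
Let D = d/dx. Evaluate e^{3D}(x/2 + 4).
\frac{x}{2} + \frac{11}{2}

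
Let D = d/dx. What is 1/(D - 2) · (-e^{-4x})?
\frac{e^{- 4 x}}{6}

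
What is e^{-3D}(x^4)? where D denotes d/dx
x^{4} - 12 x^{3} + 54 x^{2} - 108 x + 81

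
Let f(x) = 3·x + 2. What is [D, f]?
3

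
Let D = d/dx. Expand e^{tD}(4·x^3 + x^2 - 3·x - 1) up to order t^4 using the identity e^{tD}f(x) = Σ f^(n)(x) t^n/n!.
4 t^{3} + t^{2} \left(12 x + 1\right) + t \left(12 x^{2} + 2 x - 3\right) + 4 x^{3} + x^{2} - 3 x - 1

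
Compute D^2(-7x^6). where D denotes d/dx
- 210 x^{4}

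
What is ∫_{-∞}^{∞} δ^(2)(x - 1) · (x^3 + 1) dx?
6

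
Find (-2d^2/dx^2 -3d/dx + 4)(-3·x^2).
- 12 x^{2} + 18 x + 12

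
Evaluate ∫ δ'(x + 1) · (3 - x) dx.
1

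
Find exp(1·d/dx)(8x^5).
8 x^{5} + 40 x^{4} + 80 x^{3} + 80 x^{2} + 40 x + 8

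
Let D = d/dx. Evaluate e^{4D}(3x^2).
3 x^{2} + 24 x + 48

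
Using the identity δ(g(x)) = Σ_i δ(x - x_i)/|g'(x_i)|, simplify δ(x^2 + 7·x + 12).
\frac{\delta(x + 3) + \delta(x + 4)}{1}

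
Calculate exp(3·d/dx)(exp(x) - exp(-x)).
2 \sinh{\left(x + 3 \right)}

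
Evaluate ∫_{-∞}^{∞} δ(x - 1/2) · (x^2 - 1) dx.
- \frac{3}{4}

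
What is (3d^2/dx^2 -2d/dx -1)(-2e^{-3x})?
- 64 e^{- 3 x}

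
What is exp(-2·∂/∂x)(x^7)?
x^{7} - 14 x^{6} + 84 x^{5} - 280 x^{4} + 560 x^{3} - 672 x^{2} + 448 x - 128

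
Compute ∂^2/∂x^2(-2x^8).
- 112 x^{6}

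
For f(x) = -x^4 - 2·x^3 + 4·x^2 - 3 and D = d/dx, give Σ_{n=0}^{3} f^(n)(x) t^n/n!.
- t^{3} \left(4 x + 2\right) - t^{2} \left(6 x^{2} + 6 x - 4\right) - 2 t x \left(2 x^{2} + 3 x - 4\right) - x^{4} - 2 x^{3} + 4 x^{2} - 3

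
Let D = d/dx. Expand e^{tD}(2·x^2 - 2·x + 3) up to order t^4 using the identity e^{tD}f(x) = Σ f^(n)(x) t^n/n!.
2 t^{2} + 2 t \left(2 x - 1\right) + 2 x^{2} - 2 x + 3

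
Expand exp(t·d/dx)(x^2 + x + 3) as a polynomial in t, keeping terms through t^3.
t^{2} + t \left(2 x + 1\right) + x^{2} + x + 3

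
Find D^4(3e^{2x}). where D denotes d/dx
48 e^{2 x}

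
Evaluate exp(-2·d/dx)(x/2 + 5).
\frac{x}{2} + 4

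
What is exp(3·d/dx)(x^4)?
x^{4} + 12 x^{3} + 54 x^{2} + 108 x + 81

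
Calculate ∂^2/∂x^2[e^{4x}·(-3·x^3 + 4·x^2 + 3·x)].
\left(- 48 x^{3} - 8 x^{2} + 94 x + 32\right) e^{4 x}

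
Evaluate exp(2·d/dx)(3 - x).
1 - x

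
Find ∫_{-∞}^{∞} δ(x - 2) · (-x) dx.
-2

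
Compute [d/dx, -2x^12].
- 24 x^{11}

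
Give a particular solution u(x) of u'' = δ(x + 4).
\frac{|x + 4|}{2}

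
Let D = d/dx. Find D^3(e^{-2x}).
- 8 e^{- 2 x}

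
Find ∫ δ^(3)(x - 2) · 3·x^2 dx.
0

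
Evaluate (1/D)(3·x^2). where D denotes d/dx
x^{3}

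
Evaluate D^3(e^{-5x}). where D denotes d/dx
- 125 e^{- 5 x}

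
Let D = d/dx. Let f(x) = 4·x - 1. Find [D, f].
4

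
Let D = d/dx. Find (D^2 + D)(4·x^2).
8 x + 8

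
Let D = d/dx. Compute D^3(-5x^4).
- 120 x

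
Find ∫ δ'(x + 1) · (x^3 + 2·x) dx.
-5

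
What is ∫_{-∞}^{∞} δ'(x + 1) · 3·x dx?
-3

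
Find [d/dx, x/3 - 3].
\frac{1}{3}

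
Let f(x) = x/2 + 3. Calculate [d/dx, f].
\frac{1}{2}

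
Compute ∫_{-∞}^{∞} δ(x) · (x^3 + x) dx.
0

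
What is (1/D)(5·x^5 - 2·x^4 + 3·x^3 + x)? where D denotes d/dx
\frac{5 x^{6}}{6} - \frac{2 x^{5}}{5} + \frac{3 x^{4}}{4} + \frac{x^{2}}{2}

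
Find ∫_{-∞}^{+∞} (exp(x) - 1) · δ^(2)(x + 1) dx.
e^{-1}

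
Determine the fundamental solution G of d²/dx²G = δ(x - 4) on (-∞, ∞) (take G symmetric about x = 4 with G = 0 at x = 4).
\frac{|x - 4|}{2}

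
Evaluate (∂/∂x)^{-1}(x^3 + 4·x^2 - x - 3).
\frac{x^{4}}{4} + \frac{4 x^{3}}{3} - \frac{x^{2}}{2} - 3 x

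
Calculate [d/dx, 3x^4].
12 x^{3}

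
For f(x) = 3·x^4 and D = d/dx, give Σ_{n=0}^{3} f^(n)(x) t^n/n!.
3 x \left(4 t^{3} + 6 t^{2} x + 4 t x^{2} + x^{3}\right)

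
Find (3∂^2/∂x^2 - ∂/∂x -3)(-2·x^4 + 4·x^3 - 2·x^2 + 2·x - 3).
6 x^{4} - 4 x^{3} - 78 x^{2} + 70 x - 5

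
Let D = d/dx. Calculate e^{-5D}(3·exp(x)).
3 e^{x - 5}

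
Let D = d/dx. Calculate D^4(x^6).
360 x^{2}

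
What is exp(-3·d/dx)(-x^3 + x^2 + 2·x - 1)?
- x^{3} + 10 x^{2} - 31 x + 29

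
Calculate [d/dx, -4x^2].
- 8 x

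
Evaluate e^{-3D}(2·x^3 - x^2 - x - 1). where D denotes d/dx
2 x^{3} - 19 x^{2} + 59 x - 61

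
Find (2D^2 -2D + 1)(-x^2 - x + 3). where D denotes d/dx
- x^{2} + 3 x + 1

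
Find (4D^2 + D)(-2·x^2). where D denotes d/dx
- 4 x - 16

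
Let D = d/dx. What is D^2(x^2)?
2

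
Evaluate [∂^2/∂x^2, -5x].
-10\frac{d}{dx}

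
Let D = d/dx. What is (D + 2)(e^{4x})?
6 e^{4 x}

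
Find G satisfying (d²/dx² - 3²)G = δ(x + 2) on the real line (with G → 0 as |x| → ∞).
-\frac{e^{-3|x + 2|}}{6}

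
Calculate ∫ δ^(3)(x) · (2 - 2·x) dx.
0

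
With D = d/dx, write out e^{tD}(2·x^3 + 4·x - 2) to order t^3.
2 t^{3} + 6 t^{2} x + 2 t \left(3 x^{2} + 2\right) + 2 x^{3} + 4 x - 2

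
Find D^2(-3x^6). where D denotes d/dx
- 90 x^{4}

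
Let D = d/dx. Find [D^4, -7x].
-28D^{3}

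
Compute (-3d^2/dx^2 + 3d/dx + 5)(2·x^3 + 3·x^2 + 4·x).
10 x^{3} + 33 x^{2} + 2 x - 6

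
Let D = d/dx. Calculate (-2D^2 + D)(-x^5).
5 x^{3} \left(8 - x\right)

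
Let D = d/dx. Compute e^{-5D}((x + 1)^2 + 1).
x^{2} - 8 x + 17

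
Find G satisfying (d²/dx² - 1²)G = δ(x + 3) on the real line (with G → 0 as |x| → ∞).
-\frac{e^{-|x + 3|}}{2}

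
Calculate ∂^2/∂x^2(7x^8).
392 x^{6}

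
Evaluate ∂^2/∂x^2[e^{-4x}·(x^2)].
2 \left(8 x^{2} - 8 x + 1\right) e^{- 4 x}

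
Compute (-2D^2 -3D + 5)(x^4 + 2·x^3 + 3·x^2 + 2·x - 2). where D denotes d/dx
5 x^{4} - 2 x^{3} - 27 x^{2} - 32 x - 28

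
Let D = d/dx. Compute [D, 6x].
6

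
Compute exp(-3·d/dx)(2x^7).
2 x^{7} - 42 x^{6} + 378 x^{5} - 1890 x^{4} + 5670 x^{3} - 10206 x^{2} + 10206 x - 4374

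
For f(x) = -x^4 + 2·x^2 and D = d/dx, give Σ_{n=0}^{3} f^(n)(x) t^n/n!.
- 4 t^{3} x - t^{2} \left(6 x^{2} - 2\right) - 4 t x \left(x^{2} - 1\right) - x^{4} + 2 x^{2}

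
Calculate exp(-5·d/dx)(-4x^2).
- 4 x^{2} + 40 x - 100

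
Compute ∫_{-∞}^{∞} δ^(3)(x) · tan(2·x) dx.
-16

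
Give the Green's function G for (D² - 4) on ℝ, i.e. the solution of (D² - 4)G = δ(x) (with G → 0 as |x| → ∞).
-\frac{e^{-2|x|}}{4}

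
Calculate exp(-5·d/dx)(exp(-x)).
e^{5 - x}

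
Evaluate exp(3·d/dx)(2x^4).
2 x^{4} + 24 x^{3} + 108 x^{2} + 216 x + 162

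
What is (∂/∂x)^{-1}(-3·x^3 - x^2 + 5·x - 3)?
- \frac{3 x^{4}}{4} - \frac{x^{3}}{3} + \frac{5 x^{2}}{2} - 3 x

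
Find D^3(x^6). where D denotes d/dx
120 x^{3}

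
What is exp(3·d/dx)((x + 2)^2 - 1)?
x^{2} + 10 x + 24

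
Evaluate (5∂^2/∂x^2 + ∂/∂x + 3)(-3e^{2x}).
- 75 e^{2 x}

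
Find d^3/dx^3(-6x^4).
- 144 x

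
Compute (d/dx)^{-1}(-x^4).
- \frac{x^{5}}{5}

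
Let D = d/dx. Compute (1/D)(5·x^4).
x^{5}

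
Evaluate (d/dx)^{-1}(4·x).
2 x^{2}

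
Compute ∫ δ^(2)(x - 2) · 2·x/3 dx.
0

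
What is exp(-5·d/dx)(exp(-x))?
e^{5 - x}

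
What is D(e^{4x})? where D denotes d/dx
4 e^{4 x}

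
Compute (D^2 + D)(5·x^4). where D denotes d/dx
20 x^{2} \left(x + 3\right)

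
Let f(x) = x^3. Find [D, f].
3 x^{2}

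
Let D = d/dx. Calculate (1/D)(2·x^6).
\frac{2 x^{7}}{7}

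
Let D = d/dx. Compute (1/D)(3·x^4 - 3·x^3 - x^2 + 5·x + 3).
\frac{3 x^{5}}{5} - \frac{3 x^{4}}{4} - \frac{x^{3}}{3} + \frac{5 x^{2}}{2} + 3 x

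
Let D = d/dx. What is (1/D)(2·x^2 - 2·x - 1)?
\frac{2 x^{3}}{3} - x^{2} - x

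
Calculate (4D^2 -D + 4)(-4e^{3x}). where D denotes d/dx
- 148 e^{3 x}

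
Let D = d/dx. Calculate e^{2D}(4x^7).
4 x^{7} + 56 x^{6} + 336 x^{5} + 1120 x^{4} + 2240 x^{3} + 2688 x^{2} + 1792 x + 512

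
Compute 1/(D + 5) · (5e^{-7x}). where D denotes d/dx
- \frac{5 e^{- 7 x}}{2}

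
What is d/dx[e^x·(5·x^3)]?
5 x^{2} \left(x + 3\right) e^{x}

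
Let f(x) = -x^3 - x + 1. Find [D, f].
- 3 x^{2} - 1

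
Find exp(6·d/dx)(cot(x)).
\cot{\left(x + 6 \right)}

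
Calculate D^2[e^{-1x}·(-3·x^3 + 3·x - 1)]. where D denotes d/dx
\left(- 3 x^{3} + 18 x^{2} - 15 x - 7\right) e^{- x}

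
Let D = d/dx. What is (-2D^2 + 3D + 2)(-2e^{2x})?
0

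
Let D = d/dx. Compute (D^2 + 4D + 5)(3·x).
15 x + 12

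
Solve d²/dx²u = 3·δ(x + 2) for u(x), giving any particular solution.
\frac{3|x + 2|}{2}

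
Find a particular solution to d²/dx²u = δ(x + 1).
\frac{|x + 1|}{2}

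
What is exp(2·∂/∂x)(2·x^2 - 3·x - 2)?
x \left(2 x + 5\right)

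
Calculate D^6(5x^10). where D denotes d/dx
756000 x^{4}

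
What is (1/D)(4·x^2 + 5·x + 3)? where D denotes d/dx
\frac{4 x^{3}}{3} + \frac{5 x^{2}}{2} + 3 x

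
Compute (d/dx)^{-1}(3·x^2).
x^{3}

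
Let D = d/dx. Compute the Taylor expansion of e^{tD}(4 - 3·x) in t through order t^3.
- 3 t - 3 x + 4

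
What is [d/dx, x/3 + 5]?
\frac{1}{3}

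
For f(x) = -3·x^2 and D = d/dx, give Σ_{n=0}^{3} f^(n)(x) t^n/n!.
- 3 t^{2} - 6 t x - 3 x^{2}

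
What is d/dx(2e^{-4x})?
- 8 e^{- 4 x}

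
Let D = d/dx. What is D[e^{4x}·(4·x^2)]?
8 x \left(2 x + 1\right) e^{4 x}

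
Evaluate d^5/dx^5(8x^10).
241920 x^{5}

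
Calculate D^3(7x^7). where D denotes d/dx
1470 x^{4}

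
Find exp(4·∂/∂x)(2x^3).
2 x^{3} + 24 x^{2} + 96 x + 128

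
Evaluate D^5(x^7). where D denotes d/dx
2520 x^{2}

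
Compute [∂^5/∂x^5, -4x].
-20\frac{d^{4}}{dx^{4}}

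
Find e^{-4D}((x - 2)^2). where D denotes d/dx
x^{2} - 12 x + 36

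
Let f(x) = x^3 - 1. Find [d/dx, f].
3 x^{2}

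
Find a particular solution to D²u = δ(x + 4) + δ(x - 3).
\frac{|x + 4|}{2} + \frac{|x - 3|}{2}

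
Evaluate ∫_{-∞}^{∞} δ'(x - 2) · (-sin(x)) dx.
\cos{\left(2 \right)}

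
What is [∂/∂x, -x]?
-1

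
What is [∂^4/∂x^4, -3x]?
-12\frac{d^{3}}{dx^{3}}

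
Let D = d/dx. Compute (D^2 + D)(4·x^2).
8 x + 8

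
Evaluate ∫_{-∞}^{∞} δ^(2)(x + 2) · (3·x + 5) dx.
0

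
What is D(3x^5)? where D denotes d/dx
15 x^{4}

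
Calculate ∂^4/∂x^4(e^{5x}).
625 e^{5 x}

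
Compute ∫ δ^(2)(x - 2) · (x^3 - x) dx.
12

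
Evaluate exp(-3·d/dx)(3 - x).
6 - x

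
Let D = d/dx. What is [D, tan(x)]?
\frac{1}{\cos^{2}{\left(x \right)}}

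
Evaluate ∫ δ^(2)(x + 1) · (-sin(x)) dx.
- \sin{\left(1 \right)}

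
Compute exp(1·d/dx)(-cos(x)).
- \cos{\left(x + 1 \right)}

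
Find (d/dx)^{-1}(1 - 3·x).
- \frac{3 x^{2}}{2} + x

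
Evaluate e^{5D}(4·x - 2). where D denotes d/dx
4 x + 18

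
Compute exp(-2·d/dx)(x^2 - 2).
x^{2} - 4 x + 2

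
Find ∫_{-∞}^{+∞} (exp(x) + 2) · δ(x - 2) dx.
2 + e^{2}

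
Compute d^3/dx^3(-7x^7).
- 1470 x^{4}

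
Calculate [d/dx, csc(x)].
- \cot{\left(x \right)} \csc{\left(x \right)}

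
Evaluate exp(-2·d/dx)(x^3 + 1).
x^{3} - 6 x^{2} + 12 x - 7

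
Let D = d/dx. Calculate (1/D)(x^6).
\frac{x^{7}}{7}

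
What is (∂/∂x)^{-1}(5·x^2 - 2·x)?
\frac{5 x^{3}}{3} - x^{2}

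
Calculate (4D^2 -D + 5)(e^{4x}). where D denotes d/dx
65 e^{4 x}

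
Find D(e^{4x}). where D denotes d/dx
4 e^{4 x}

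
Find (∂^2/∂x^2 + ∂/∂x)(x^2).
2 x + 2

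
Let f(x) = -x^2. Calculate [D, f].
- 2 x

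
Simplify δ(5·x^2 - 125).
\frac{\delta(x - 5) + \delta(x + 5)}{50}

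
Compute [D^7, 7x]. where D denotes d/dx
49D^{6}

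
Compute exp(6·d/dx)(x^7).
x^{7} + 42 x^{6} + 756 x^{5} + 7560 x^{4} + 45360 x^{3} + 163296 x^{2} + 326592 x + 279936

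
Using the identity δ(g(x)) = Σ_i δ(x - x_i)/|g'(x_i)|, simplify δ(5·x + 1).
\frac{\delta(x + 1/5)}{5}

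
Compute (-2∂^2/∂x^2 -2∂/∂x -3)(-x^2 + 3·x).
3 x^{2} - 5 x - 2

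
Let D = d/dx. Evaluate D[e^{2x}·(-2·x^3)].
x^{2} \left(- 4 x - 6\right) e^{2 x}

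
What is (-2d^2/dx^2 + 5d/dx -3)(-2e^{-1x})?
20 e^{- x}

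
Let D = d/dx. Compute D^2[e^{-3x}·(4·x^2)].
4 \left(9 x^{2} - 12 x + 2\right) e^{- 3 x}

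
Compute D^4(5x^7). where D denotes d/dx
4200 x^{3}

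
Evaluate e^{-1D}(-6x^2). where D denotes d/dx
- 6 x^{2} + 12 x - 6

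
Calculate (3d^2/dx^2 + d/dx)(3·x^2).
6 x + 18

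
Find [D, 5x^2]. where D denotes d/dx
10 x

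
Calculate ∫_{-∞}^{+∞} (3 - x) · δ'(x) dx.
1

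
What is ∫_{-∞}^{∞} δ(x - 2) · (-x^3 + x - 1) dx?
-7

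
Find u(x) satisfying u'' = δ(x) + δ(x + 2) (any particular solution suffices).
\frac{|x|}{2} + \frac{|x + 2|}{2}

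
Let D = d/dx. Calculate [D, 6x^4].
24 x^{3}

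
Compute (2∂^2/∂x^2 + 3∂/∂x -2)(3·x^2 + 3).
- 6 x^{2} + 18 x + 6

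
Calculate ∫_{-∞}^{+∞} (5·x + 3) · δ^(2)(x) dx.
0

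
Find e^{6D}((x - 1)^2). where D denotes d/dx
x^{2} + 10 x + 25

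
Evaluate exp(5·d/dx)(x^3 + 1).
x^{3} + 15 x^{2} + 75 x + 126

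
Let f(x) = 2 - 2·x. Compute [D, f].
-2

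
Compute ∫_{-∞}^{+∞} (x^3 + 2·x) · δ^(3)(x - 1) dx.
-6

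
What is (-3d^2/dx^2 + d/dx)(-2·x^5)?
10 x^{3} \left(12 - x\right)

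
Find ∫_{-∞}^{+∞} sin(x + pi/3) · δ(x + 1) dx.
\cos{\left(\frac{\pi}{6} + 1 \right)}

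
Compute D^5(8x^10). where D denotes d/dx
241920 x^{5}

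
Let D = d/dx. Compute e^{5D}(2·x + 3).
2 x + 13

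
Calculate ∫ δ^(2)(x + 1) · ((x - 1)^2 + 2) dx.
2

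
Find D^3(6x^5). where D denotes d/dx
360 x^{2}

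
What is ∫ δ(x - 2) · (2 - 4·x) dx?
-6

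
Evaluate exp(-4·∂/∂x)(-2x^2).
- 2 x^{2} + 16 x - 32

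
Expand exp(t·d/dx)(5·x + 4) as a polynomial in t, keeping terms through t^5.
5 t + 5 x + 4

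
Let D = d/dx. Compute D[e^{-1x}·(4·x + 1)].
\left(3 - 4 x\right) e^{- x}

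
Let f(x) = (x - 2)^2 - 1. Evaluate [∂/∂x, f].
2 x - 4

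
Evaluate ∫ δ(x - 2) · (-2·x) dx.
-4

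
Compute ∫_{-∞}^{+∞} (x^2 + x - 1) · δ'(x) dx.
-1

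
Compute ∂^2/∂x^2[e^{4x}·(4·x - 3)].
\left(64 x - 16\right) e^{4 x}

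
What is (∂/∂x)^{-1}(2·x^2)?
\frac{2 x^{3}}{3}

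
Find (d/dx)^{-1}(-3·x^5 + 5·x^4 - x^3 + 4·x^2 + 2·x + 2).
- \frac{x^{6}}{2} + x^{5} - \frac{x^{4}}{4} + \frac{4 x^{3}}{3} + x^{2} + 2 x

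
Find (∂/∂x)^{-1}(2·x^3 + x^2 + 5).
\frac{x^{4}}{2} + \frac{x^{3}}{3} + 5 x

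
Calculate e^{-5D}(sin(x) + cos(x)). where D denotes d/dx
\sqrt{2} \cos{\left(- x + \frac{\pi}{4} + 5 \right)}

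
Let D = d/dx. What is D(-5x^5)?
- 25 x^{4}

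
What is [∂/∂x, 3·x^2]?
6 x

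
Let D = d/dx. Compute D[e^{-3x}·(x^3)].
3 x^{2} \left(1 - x\right) e^{- 3 x}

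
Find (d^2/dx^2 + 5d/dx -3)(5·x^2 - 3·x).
- 15 x^{2} + 59 x - 5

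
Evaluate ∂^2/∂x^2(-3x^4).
- 36 x^{2}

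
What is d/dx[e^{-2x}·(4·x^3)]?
x^{2} \left(12 - 8 x\right) e^{- 2 x}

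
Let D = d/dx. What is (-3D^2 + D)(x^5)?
5 x^{3} \left(x - 12\right)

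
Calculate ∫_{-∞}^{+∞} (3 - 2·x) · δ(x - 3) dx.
-3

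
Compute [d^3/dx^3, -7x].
-21\frac{d^{2}}{dx^{2}}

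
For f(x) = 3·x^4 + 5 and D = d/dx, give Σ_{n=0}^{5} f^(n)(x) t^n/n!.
3 t^{4} + 12 t^{3} x + 18 t^{2} x^{2} + 12 t x^{3} + 3 x^{4} + 5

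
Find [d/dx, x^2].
2 x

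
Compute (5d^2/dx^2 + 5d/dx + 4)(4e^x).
56 e^{x}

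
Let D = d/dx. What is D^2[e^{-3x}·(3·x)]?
9 \left(3 x - 2\right) e^{- 3 x}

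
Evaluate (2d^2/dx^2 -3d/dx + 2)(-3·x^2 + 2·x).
- 6 x^{2} + 22 x - 18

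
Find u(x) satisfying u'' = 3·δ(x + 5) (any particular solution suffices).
\frac{3|x + 5|}{2}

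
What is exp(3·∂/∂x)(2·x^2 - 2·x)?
2 x^{2} + 10 x + 12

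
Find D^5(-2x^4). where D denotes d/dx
0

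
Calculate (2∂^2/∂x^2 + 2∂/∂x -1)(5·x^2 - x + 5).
- 5 x^{2} + 21 x + 13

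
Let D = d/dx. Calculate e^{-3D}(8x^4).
8 x^{4} - 96 x^{3} + 432 x^{2} - 864 x + 648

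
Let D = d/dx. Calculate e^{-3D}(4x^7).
4 x^{7} - 84 x^{6} + 756 x^{5} - 3780 x^{4} + 11340 x^{3} - 20412 x^{2} + 20412 x - 8748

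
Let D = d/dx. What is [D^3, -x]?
-3D^{2}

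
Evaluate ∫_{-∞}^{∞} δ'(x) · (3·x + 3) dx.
-3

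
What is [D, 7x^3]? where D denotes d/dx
21 x^{2}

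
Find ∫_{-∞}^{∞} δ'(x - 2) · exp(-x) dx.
e^{-2}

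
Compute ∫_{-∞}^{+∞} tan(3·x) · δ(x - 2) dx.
\tan{\left(6 \right)}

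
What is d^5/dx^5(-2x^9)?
- 30240 x^{4}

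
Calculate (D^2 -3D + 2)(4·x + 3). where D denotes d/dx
8 x - 6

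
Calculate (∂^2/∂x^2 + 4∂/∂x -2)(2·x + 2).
4 - 4 x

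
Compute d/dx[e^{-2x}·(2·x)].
2 \left(1 - 2 x\right) e^{- 2 x}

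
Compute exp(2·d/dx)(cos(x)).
\cos{\left(x + 2 \right)}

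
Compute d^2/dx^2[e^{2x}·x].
4 \left(x + 1\right) e^{2 x}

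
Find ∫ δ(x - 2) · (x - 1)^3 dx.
1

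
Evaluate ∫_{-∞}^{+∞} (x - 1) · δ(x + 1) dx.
-2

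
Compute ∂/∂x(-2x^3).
- 6 x^{2}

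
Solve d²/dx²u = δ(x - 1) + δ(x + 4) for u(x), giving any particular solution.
\frac{|x - 1|}{2} + \frac{|x + 4|}{2}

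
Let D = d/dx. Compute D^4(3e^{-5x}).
1875 e^{- 5 x}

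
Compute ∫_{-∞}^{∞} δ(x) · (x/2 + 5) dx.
5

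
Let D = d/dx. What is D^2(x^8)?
56 x^{6}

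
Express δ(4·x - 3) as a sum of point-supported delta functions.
\frac{\delta(x - 3/4)}{4}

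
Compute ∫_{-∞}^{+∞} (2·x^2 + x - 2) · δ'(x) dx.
-1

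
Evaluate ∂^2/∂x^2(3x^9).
216 x^{7}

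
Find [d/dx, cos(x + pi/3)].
- \sin{\left(x + \frac{\pi}{3} \right)}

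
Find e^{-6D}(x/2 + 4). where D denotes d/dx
\frac{x}{2} + 1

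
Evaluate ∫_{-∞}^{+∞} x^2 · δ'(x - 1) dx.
-2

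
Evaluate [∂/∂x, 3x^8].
24 x^{7}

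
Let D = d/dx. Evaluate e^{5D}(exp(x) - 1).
e^{x + 5} - 1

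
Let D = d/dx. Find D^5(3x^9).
45360 x^{4}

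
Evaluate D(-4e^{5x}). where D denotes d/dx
- 20 e^{5 x}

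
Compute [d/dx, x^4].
4 x^{3}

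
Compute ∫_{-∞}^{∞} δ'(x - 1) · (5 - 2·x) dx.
2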